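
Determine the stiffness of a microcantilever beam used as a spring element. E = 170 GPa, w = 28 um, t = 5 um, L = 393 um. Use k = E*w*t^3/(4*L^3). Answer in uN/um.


Step 1: Convert E to consistent units (1 GPa = 1000 uN/um^2).
E = 170 GPa = 170000 uN/um^2
Step 2: Compute t^3 = 5^3 = 125
Step 3: Compute L^3 = 393^3 = 60698457
Step 4: k = 170000 * 28 * 125 / (4 * 60698457)
k = 2.4506 uN/um


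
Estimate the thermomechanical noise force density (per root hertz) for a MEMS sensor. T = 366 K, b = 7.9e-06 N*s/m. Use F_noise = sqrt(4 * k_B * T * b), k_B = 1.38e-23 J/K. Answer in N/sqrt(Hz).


Step 1: Compute 4 * k_B * T * b
= 4 * 1.38e-23 * 366 * 7.9e-06
= 1.5961e-25 N^2/Hz
Step 2: F_noise = sqrt(1.5961e-25)
F_noise = 4.00e-13 N/sqrt(Hz)


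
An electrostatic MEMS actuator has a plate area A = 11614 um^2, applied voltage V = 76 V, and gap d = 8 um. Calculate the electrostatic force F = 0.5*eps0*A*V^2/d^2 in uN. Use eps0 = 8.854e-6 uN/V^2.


Step 1: Identify parameters.
eps0 = 8.854e-6 uN/V^2, A = 11614 um^2, V = 76 V, d = 8 um
Step 2: Compute V^2 = 76^2 = 5776
Step 3: Compute d^2 = 8^2 = 64
Step 4: F = 0.5 * 8.854e-6 * 11614 * 5776 / 64
F = 4.64 uN


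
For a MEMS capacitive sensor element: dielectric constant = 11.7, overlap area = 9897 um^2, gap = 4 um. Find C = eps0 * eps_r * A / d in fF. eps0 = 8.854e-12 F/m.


Step 1: Convert area to m^2: A = 9897e-12 m^2
Step 2: Convert gap to m: d = 4e-6 m
Step 3: C = eps0 * eps_r * A / d
C = 8.854e-12 * 11.7 * 9897e-12 / 4e-6
Step 4: Convert to fF (multiply by 1e15).
C = 256.31 fF


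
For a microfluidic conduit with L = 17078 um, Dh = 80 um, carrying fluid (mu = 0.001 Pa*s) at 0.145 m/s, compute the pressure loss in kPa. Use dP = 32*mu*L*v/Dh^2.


Step 1: Convert to SI: L = 17078e-6 m, Dh = 80e-6 m
Step 2: dP = 32 * 0.001 * 17078e-6 * 0.145 / (80e-6)^2
Step 3: dP = 12381.55 Pa
Step 4: Convert to kPa: dP = 12.38 kPa


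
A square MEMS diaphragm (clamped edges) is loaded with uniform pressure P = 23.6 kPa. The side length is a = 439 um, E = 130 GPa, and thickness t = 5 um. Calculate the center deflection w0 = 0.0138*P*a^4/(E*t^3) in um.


Step 1: Convert pressure to compatible units (E is in GPa, so P in GPa).
P = 23.6 kPa = 23.6e-6 GPa
Step 2: Compute numerator: 0.0138 * P * a^4.
a^4 = 439^4 = 37141383841
numerator = 0.0138 * 23.6e-6 * 37141383841 = 1.20962e+04
Step 3: Compute denominator: E * t^3 = 130 * 5^3 = 16250
Step 4: w0 = numerator / denominator = 1.20962e+04 / 16250 = 0.7444 um


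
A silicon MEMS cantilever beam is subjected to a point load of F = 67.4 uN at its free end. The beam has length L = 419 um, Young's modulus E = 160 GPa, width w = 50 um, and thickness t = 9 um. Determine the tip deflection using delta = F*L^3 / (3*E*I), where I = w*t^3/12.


Step 1: Calculate the second moment of area.
I = w * t^3 / 12 = 50 * 9^3 / 12 = 3037.5 um^4
Step 2: Convert E to consistent units (1 GPa = 1000 uN/um^2).
E = 160 GPa = 160000 uN/um^2
Step 3: Calculate tip deflection.
delta = F * L^3 / (3 * E * I)
delta = 67.4 * 419^3 / (3 * 160000 * 3037.5)
delta = 3.4005 um


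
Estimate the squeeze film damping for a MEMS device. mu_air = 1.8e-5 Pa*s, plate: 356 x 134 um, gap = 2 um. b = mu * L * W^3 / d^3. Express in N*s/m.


Step 1: Convert to SI.
L = 356e-6 m, W = 134e-6 m, d = 2e-6 m
Step 2: W^3 = (134e-6)^3 = 2.41e-12 m^3
Step 3: d^3 = (2e-6)^3 = 8.00e-18 m^3
Step 4: b = 1.8e-5 * 356e-6 * 2.41e-12 / 8.00e-18
b = 1.93e-03 N*s/m


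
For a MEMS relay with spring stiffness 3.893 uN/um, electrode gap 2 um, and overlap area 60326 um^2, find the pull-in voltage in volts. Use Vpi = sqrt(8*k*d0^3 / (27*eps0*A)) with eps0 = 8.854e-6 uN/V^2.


Step 1: Compute numerator: 8 * k * d0^3 = 8 * 3.893 * 2^3 = 249.152
Step 2: Compute denominator: 27 * eps0 * A = 27 * 8.854e-6 * 60326 = 14.421413
Step 3: Vpi = sqrt(249.152 / 14.421413)
Vpi = 4.16 V


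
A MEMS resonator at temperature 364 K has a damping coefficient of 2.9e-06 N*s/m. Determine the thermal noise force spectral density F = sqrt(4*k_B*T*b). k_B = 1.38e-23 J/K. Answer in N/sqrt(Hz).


Step 1: Compute 4 * k_B * T * b
= 4 * 1.38e-23 * 364 * 2.9e-06
= 5.8269e-26 N^2/Hz
Step 2: F_noise = sqrt(5.8269e-26)
F_noise = 2.41e-13 N/sqrt(Hz)


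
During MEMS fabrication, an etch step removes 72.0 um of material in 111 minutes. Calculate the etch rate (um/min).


Step 1: Etch rate = depth / time
Step 2: rate = 72.0 / 111
rate = 0.649 um/min


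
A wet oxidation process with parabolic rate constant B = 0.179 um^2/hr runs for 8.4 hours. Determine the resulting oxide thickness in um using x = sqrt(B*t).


Step 1: Compute B*t = 0.179 * 8.4 = 1.5036
Step 2: x = sqrt(1.5036)
x = 1.226 um


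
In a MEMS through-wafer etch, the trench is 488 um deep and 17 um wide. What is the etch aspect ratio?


Step 1: AR = depth / width
Step 2: AR = 488 / 17
AR = 28.7


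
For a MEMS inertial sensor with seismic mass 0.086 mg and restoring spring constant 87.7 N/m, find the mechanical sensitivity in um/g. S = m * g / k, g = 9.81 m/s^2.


Step 1: Convert mass: m = 0.086 mg = 8.60e-08 kg
Step 2: S = m * g / k = 8.60e-08 * 9.81 / 87.7
Step 3: S = 9.62e-09 m/g
Step 4: Convert to um/g: S = 0.01 um/g


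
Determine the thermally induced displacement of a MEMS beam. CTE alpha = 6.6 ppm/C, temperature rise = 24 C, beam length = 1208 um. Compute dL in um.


Step 1: Convert CTE: alpha = 6.6 ppm/C = 6.6e-6 /C
Step 2: dL = 6.6e-6 * 24 * 1208
dL = 0.1913 um


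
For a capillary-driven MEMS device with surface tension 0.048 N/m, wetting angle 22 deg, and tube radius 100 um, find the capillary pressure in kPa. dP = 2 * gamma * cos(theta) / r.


Step 1: cos(22 deg) = 0.9272
Step 2: Convert r to m: r = 100e-6 m
Step 3: dP = 2 * 0.048 * 0.9272 / 100e-6 = 890.1 Pa
Step 4: Convert Pa to kPa (divide by 1000).
dP = 0.89 kPa


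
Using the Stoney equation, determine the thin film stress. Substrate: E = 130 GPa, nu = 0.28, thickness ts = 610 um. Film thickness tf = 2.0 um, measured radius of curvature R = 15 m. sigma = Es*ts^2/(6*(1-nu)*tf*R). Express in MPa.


Step 1: Compute numerator: Es * ts^2 = 130 * 610^2 = 48373000 (GPa*um^2)
Step 2: Compute denominator (R in um): 6*(1-nu)*tf*R = 6*0.72*2.0*15e6 = 129600000.0 (um^2)
Step 3: sigma (GPa) = 48373000 / 129600000.0 = 3.73248e-01 GPa
Step 4: Convert to MPa (x1000): sigma = 373.2 MPa


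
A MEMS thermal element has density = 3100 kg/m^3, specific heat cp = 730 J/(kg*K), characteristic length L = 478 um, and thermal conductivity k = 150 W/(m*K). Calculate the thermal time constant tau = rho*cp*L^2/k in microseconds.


Step 1: Convert L to m: L = 478e-6 m
Step 2: L^2 = (478e-6)^2 = 2.28484e-07 m^2
Step 3: tau = 3100 * 730 * 2.28484e-07 / 150 = 3.44706195e-03 s
Step 4: Convert to microseconds (multiply by 1e6).
tau = 3447.062 us


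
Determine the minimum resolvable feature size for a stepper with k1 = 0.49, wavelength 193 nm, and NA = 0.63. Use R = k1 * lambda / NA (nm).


Step 1: Identify values: k1 = 0.49, lambda = 193 nm, NA = 0.63
Step 2: R = k1 * lambda / NA
R = 0.49 * 193 / 0.63
R = 150.1 nm


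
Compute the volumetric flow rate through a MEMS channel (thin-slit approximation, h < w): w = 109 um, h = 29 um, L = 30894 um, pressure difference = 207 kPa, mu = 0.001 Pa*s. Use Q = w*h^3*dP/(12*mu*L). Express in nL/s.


Step 1: Convert all dimensions to SI (meters).
w = 109e-6 m, h = 29e-6 m, L = 30894e-6 m, dP = 207e3 Pa
Step 2: Q = w * h^3 * dP / (12 * mu * L)
Q = 109e-6 * (29e-6)^3 * 207e3 / (12 * 0.001 * 30894e-6) = 1.48434703e-09 m^3/s
Step 3: Convert Q from m^3/s to nL/s (1 m^3 = 1e12 nL, so multiply by 1e12).
Q = 1484.347 nL/s


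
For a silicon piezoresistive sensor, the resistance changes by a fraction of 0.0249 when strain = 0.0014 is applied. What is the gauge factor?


Step 1: Identify values.
dR/R = 0.0249, strain = 0.0014
Step 2: GF = (dR/R) / strain = 0.0249 / 0.0014
GF = 17.8


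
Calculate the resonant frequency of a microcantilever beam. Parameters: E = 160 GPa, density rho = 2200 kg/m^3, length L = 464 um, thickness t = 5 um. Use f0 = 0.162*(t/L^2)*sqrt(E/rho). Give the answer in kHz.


Step 1: Convert units to SI.
t_SI = 5e-6 m, L_SI = 464e-6 m
Step 2: Calculate sqrt(E/rho).
sqrt(160e9 / 2200) = 8528.03 m/s
Step 3: Compute f0.
f0 = 0.162 * 5e-6 / (464e-6)^2 * 8528.03 = 32084.7 Hz = 32.08 kHz


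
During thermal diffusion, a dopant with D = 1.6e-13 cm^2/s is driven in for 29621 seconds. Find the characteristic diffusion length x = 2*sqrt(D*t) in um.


Step 1: Compute D*t = 1.6e-13 * 29621 = 4.73936e-09 cm^2
Step 2: sqrt(D*t) = 6.8843e-05 cm
Step 3: x = 2 * 6.8843e-05 cm = 1.37686e-04 cm
Step 4: Convert to um (1 cm = 1e4 um): x = 1.377 um


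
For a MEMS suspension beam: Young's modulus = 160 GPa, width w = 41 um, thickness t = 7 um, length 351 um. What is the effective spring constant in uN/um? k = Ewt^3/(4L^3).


Step 1: Convert E to consistent units (1 GPa = 1000 uN/um^2).
E = 160 GPa = 160000 uN/um^2
Step 2: Compute t^3 = 7^3 = 343
Step 3: Compute L^3 = 351^3 = 43243551
Step 4: k = 160000 * 41 * 343 / (4 * 43243551)
k = 13.0082 uN/um


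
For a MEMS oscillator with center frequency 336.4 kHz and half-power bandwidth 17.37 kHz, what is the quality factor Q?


Step 1: Q = f0 / bandwidth
Step 2: Q = 336.4 / 17.37
Q = 19.4


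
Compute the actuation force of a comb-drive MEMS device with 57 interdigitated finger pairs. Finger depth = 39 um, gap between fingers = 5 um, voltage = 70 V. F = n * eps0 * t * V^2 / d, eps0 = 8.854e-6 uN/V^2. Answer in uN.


Step 1: Parameters: n=57, eps0=8.854e-6 uN/V^2, t=39 um, V=70 V, d=5 um
Step 2: V^2 = 4900
Step 3: F = 57 * 8.854e-6 * 39 * 4900 / 5
F = 19.289 uN


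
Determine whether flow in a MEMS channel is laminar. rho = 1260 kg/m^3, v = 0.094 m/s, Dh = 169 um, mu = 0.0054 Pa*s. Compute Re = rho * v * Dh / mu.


Step 1: Convert Dh to meters: Dh = 169e-6 m
Step 2: Re = rho * v * Dh / mu
Re = 1260 * 0.094 * 169e-6 / 0.0054
Re = 3.707
Since Re = 3.707 is below ~2300, the flow is laminar.


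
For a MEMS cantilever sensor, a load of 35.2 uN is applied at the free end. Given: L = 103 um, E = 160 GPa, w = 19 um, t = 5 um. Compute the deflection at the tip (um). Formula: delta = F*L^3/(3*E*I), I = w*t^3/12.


Step 1: Calculate the second moment of area.
I = w * t^3 / 12 = 19 * 5^3 / 12 = 197.9167 um^4
Step 2: Convert E to consistent units (1 GPa = 1000 uN/um^2).
E = 160 GPa = 160000 uN/um^2
Step 3: Calculate tip deflection.
delta = F * L^3 / (3 * E * I)
delta = 35.2 * 103^3 / (3 * 160000 * 197.9167)
delta = 0.4049 um


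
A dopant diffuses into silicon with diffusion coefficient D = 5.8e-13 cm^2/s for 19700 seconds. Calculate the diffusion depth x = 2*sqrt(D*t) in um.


Step 1: Compute D*t = 5.8e-13 * 19700 = 1.1426e-08 cm^2
Step 2: sqrt(D*t) = 1.06892e-04 cm
Step 3: x = 2 * 1.06892e-04 cm = 2.13784e-04 cm
Step 4: Convert to um (1 cm = 1e4 um): x = 2.138 um


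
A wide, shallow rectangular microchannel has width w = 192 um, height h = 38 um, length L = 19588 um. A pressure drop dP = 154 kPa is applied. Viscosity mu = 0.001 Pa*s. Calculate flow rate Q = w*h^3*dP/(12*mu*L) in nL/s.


Step 1: Convert all dimensions to SI (meters).
w = 192e-6 m, h = 38e-6 m, L = 19588e-6 m, dP = 154e3 Pa
Step 2: Q = w * h^3 * dP / (12 * mu * L)
Q = 192e-6 * (38e-6)^3 * 154e3 / (12 * 0.001 * 19588e-6) = 6.9024203e-09 m^3/s
Step 3: Convert Q from m^3/s to nL/s (1 m^3 = 1e12 nL, so multiply by 1e12).
Q = 6902.42 nL/s


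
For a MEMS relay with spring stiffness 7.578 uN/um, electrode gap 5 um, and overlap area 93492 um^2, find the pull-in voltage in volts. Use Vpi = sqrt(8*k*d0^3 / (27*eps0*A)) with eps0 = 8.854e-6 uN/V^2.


Step 1: Compute numerator: 8 * k * d0^3 = 8 * 7.578 * 5^3 = 7578.0
Step 2: Compute denominator: 27 * eps0 * A = 27 * 8.854e-6 * 93492 = 22.350011
Step 3: Vpi = sqrt(7578.0 / 22.350011)
Vpi = 18.41 V


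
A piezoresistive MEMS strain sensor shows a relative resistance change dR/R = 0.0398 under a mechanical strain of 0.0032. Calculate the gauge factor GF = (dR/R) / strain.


Step 1: Identify values.
dR/R = 0.0398, strain = 0.0032
Step 2: GF = (dR/R) / strain = 0.0398 / 0.0032
GF = 12.4


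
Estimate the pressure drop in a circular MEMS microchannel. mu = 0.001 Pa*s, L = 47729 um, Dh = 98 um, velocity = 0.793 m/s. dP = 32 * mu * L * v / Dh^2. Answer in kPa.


Step 1: Convert to SI: L = 47729e-6 m, Dh = 98e-6 m
Step 2: dP = 32 * 0.001 * 47729e-6 * 0.793 / (98e-6)^2
Step 3: dP = 126111.11 Pa
Step 4: Convert to kPa: dP = 126.11 kPa


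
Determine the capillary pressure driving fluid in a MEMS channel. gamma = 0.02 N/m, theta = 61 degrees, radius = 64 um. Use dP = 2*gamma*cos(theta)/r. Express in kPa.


Step 1: cos(61 deg) = 0.4848
Step 2: Convert r to m: r = 64e-6 m
Step 3: dP = 2 * 0.02 * 0.4848 / 64e-6 = 303.0 Pa
Step 4: Convert Pa to kPa (divide by 1000).
dP = 0.3 kPa


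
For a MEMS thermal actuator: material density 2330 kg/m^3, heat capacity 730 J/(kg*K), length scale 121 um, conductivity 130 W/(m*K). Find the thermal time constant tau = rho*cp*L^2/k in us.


Step 1: Convert L to m: L = 121e-6 m
Step 2: L^2 = (121e-6)^2 = 1.4641e-08 m^2
Step 3: tau = 2330 * 730 * 1.4641e-08 / 130 = 1.9156059e-04 s
Step 4: Convert to microseconds (multiply by 1e6).
tau = 191.561 us


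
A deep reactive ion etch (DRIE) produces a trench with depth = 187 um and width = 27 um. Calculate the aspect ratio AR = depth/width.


Step 1: AR = depth / width
Step 2: AR = 187 / 27
AR = 6.9


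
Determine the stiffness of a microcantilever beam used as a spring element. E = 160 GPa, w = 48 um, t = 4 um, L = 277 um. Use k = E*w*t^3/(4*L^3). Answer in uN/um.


Step 1: Convert E to consistent units (1 GPa = 1000 uN/um^2).
E = 160 GPa = 160000 uN/um^2
Step 2: Compute t^3 = 4^3 = 64
Step 3: Compute L^3 = 277^3 = 21253933
Step 4: k = 160000 * 48 * 64 / (4 * 21253933)
k = 5.7815 uN/um


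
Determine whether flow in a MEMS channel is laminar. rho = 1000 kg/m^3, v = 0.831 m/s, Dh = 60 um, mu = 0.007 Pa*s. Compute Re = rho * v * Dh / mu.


Step 1: Convert Dh to meters: Dh = 60e-6 m
Step 2: Re = rho * v * Dh / mu
Re = 1000 * 0.831 * 60e-6 / 0.007
Re = 7.123
Since Re = 7.123 is below ~2300, the flow is laminar.


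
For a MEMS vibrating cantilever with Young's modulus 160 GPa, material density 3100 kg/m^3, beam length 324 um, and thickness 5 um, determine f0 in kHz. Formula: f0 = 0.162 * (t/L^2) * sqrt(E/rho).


Step 1: Convert units to SI.
t_SI = 5e-6 m, L_SI = 324e-6 m
Step 2: Calculate sqrt(E/rho).
sqrt(160e9 / 3100) = 7184.21 m/s
Step 3: Compute f0.
f0 = 0.162 * 5e-6 / (324e-6)^2 * 7184.21 = 55433.7 Hz = 55.43 kHz


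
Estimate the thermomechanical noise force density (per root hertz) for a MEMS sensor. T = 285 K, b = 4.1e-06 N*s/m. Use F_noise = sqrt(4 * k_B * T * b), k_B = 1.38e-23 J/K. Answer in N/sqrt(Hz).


Step 1: Compute 4 * k_B * T * b
= 4 * 1.38e-23 * 285 * 4.1e-06
= 6.4501e-26 N^2/Hz
Step 2: F_noise = sqrt(6.4501e-26)
F_noise = 2.54e-13 N/sqrt(Hz)


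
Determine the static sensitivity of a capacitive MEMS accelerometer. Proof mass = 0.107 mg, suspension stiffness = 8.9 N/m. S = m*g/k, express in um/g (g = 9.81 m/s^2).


Step 1: Convert mass: m = 0.107 mg = 1.07e-07 kg
Step 2: S = m * g / k = 1.07e-07 * 9.81 / 8.9
Step 3: S = 1.18e-07 m/g
Step 4: Convert to um/g: S = 0.118 um/g


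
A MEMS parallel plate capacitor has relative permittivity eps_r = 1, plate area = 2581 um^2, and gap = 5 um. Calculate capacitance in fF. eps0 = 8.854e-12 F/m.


Step 1: Convert area to m^2: A = 2581e-12 m^2
Step 2: Convert gap to m: d = 5e-6 m
Step 3: C = eps0 * eps_r * A / d
C = 8.854e-12 * 1 * 2581e-12 / 5e-6
Step 4: Convert to fF (multiply by 1e15).
C = 4.57 fF


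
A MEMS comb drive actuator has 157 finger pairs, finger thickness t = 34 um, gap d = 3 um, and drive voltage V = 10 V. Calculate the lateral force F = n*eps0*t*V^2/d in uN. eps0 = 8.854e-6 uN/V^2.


Step 1: Parameters: n=157, eps0=8.854e-6 uN/V^2, t=34 um, V=10 V, d=3 um
Step 2: V^2 = 100
Step 3: F = 157 * 8.854e-6 * 34 * 100 / 3
F = 1.575 uN


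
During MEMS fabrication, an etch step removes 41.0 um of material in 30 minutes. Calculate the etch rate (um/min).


Step 1: Etch rate = depth / time
Step 2: rate = 41.0 / 30
rate = 1.367 um/min


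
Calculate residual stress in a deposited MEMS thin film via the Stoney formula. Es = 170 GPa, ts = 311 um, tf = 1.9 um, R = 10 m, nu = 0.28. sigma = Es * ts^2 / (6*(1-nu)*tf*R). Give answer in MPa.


Step 1: Compute numerator: Es * ts^2 = 170 * 311^2 = 16442570 (GPa*um^2)
Step 2: Compute denominator (R in um): 6*(1-nu)*tf*R = 6*0.72*1.9*10e6 = 82080000.0 (um^2)
Step 3: sigma (GPa) = 16442570 / 82080000.0 = 2.00324e-01 GPa
Step 4: Convert to MPa (x1000): sigma = 200.3 MPa


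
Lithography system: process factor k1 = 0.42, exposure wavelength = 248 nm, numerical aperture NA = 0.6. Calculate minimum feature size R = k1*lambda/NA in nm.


Step 1: Identify values: k1 = 0.42, lambda = 248 nm, NA = 0.6
Step 2: R = k1 * lambda / NA
R = 0.42 * 248 / 0.6
R = 173.6 nm


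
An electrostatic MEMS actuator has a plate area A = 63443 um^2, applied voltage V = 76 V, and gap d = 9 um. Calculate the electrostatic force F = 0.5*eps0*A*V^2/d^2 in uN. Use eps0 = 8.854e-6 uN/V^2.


Step 1: Identify parameters.
eps0 = 8.854e-6 uN/V^2, A = 63443 um^2, V = 76 V, d = 9 um
Step 2: Compute V^2 = 76^2 = 5776
Step 3: Compute d^2 = 9^2 = 81
Step 4: F = 0.5 * 8.854e-6 * 63443 * 5776 / 81
F = 20.028 uN


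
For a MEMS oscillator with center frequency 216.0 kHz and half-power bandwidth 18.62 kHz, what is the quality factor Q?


Step 1: Q = f0 / bandwidth
Step 2: Q = 216.0 / 18.62
Q = 11.6


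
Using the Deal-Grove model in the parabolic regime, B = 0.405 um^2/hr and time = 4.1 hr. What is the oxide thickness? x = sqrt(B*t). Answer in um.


Step 1: Compute B*t = 0.405 * 4.1 = 1.6605
Step 2: x = sqrt(1.6605)
x = 1.289 um


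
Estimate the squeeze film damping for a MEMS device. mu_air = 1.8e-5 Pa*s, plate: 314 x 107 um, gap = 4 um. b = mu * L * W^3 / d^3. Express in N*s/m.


Step 1: Convert to SI.
L = 314e-6 m, W = 107e-6 m, d = 4e-6 m
Step 2: W^3 = (107e-6)^3 = 1.23e-12 m^3
Step 3: d^3 = (4e-6)^3 = 6.40e-17 m^3
Step 4: b = 1.8e-5 * 314e-6 * 1.23e-12 / 6.40e-17
b = 1.08e-04 N*s/m


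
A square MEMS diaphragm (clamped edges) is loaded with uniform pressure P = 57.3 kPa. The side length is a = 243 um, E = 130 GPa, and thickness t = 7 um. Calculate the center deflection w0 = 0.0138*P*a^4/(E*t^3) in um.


Step 1: Convert pressure to compatible units (E is in GPa, so P in GPa).
P = 57.3 kPa = 57.3e-6 GPa
Step 2: Compute numerator: 0.0138 * P * a^4.
a^4 = 243^4 = 3486784401
numerator = 0.0138 * 57.3e-6 * 3486784401 = 2.7571e+03
Step 3: Compute denominator: E * t^3 = 130 * 7^3 = 44590
Step 4: w0 = numerator / denominator = 2.7571e+03 / 44590 = 0.0618 um


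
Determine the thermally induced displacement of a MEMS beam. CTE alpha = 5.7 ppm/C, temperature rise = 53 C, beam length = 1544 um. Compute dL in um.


Step 1: Convert CTE: alpha = 5.7 ppm/C = 5.7e-6 /C
Step 2: dL = 5.7e-6 * 53 * 1544
dL = 0.4664 um


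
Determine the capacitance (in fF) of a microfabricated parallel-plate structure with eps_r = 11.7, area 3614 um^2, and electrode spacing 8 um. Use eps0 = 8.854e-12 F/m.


Step 1: Convert area to m^2: A = 3614e-12 m^2
Step 2: Convert gap to m: d = 8e-6 m
Step 3: C = eps0 * eps_r * A / d
C = 8.854e-12 * 11.7 * 3614e-12 / 8e-6
Step 4: Convert to fF (multiply by 1e15).
C = 46.8 fF


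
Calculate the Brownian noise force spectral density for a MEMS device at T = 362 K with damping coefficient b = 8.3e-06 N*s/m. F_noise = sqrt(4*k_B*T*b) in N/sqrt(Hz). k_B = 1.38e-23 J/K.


Step 1: Compute 4 * k_B * T * b
= 4 * 1.38e-23 * 362 * 8.3e-06
= 1.6585e-25 N^2/Hz
Step 2: F_noise = sqrt(1.6585e-25)
F_noise = 4.07e-13 N/sqrt(Hz)


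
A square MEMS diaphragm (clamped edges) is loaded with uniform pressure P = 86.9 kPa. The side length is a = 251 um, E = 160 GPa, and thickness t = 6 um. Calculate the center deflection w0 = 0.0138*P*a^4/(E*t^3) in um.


Step 1: Convert pressure to compatible units (E is in GPa, so P in GPa).
P = 86.9 kPa = 86.9e-6 GPa
Step 2: Compute numerator: 0.0138 * P * a^4.
a^4 = 251^4 = 3969126001
numerator = 0.0138 * 86.9e-6 * 3969126001 = 4.75986e+03
Step 3: Compute denominator: E * t^3 = 160 * 6^3 = 34560
Step 4: w0 = numerator / denominator = 4.75986e+03 / 34560 = 0.1377 um


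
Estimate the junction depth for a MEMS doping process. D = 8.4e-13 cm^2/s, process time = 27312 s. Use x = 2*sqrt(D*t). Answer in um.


Step 1: Compute D*t = 8.4e-13 * 27312 = 2.294208e-08 cm^2
Step 2: sqrt(D*t) = 1.51466e-04 cm
Step 3: x = 2 * 1.51466e-04 cm = 3.02932e-04 cm
Step 4: Convert to um (1 cm = 1e4 um): x = 3.029 um


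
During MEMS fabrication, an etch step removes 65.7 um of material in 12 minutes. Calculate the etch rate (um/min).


Step 1: Etch rate = depth / time
Step 2: rate = 65.7 / 12
rate = 5.475 um/min


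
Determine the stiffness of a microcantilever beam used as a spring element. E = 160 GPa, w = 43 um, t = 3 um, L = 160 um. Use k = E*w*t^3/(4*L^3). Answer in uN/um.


Step 1: Convert E to consistent units (1 GPa = 1000 uN/um^2).
E = 160 GPa = 160000 uN/um^2
Step 2: Compute t^3 = 3^3 = 27
Step 3: Compute L^3 = 160^3 = 4096000
Step 4: k = 160000 * 43 * 27 / (4 * 4096000)
k = 11.3379 uN/um


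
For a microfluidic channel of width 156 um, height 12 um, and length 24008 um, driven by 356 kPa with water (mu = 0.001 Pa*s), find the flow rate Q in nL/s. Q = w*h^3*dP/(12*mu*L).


Step 1: Convert all dimensions to SI (meters).
w = 156e-6 m, h = 12e-6 m, L = 24008e-6 m, dP = 356e3 Pa
Step 2: Q = w * h^3 * dP / (12 * mu * L)
Q = 156e-6 * (12e-6)^3 * 356e3 / (12 * 0.001 * 24008e-6) = 3.3310497e-10 m^3/s
Step 3: Convert Q from m^3/s to nL/s (1 m^3 = 1e12 nL, so multiply by 1e12).
Q = 333.105 nL/s


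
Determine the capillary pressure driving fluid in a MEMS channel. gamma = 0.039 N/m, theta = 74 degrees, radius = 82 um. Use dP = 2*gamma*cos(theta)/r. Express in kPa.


Step 1: cos(74 deg) = 0.2756
Step 2: Convert r to m: r = 82e-6 m
Step 3: dP = 2 * 0.039 * 0.2756 / 82e-6 = 262.2 Pa
Step 4: Convert Pa to kPa (divide by 1000).
dP = 0.26 kPa


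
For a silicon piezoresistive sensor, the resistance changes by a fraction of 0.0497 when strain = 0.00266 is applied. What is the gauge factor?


Step 1: Identify values.
dR/R = 0.0497, strain = 0.00266
Step 2: GF = (dR/R) / strain = 0.0497 / 0.00266
GF = 18.7


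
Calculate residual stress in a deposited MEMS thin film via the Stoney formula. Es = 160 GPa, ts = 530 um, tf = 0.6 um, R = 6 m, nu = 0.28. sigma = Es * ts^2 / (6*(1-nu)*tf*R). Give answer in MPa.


Step 1: Compute numerator: Es * ts^2 = 160 * 530^2 = 44944000 (GPa*um^2)
Step 2: Compute denominator (R in um): 6*(1-nu)*tf*R = 6*0.72*0.6*6e6 = 15552000.0 (um^2)
Step 3: sigma (GPa) = 44944000 / 15552000.0 = 2.889918e+00 GPa
Step 4: Convert to MPa (x1000): sigma = 2889.9 MPa


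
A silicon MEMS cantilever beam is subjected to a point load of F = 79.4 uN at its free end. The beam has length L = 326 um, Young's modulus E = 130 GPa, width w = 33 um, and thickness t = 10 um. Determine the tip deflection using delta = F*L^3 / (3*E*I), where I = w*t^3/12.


Step 1: Calculate the second moment of area.
I = w * t^3 / 12 = 33 * 10^3 / 12 = 2750.0 um^4
Step 2: Convert E to consistent units (1 GPa = 1000 uN/um^2).
E = 130 GPa = 130000 uN/um^2
Step 3: Calculate tip deflection.
delta = F * L^3 / (3 * E * I)
delta = 79.4 * 326^3 / (3 * 130000 * 2750.0)
delta = 2.5649 um


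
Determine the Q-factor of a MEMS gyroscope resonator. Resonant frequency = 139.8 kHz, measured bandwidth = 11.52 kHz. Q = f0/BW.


Step 1: Q = f0 / bandwidth
Step 2: Q = 139.8 / 11.52
Q = 12.1


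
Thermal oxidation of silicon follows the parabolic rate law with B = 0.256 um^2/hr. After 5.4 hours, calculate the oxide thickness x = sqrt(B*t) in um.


Step 1: Compute B*t = 0.256 * 5.4 = 1.3824
Step 2: x = sqrt(1.3824)
x = 1.176 um


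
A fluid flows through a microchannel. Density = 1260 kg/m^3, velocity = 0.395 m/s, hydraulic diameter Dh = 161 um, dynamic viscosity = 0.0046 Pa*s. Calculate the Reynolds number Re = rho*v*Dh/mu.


Step 1: Convert Dh to meters: Dh = 161e-6 m
Step 2: Re = rho * v * Dh / mu
Re = 1260 * 0.395 * 161e-6 / 0.0046
Re = 17.42


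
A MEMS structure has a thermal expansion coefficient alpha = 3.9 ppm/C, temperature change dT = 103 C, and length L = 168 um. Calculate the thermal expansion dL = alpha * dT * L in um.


Step 1: Convert CTE: alpha = 3.9 ppm/C = 3.9e-6 /C
Step 2: dL = 3.9e-6 * 103 * 168
dL = 0.0675 um


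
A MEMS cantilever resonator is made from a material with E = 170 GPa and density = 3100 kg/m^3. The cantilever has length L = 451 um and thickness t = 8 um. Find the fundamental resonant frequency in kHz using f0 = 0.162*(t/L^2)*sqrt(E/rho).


Step 1: Convert units to SI.
t_SI = 8e-6 m, L_SI = 451e-6 m
Step 2: Calculate sqrt(E/rho).
sqrt(170e9 / 3100) = 7405.32 m/s
Step 3: Compute f0.
f0 = 0.162 * 8e-6 / (451e-6)^2 * 7405.32 = 47184.1 Hz = 47.18 kHz


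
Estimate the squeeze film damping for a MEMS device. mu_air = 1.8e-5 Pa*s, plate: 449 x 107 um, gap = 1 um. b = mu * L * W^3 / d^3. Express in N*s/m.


Step 1: Convert to SI.
L = 449e-6 m, W = 107e-6 m, d = 1e-6 m
Step 2: W^3 = (107e-6)^3 = 1.23e-12 m^3
Step 3: d^3 = (1e-6)^3 = 1.00e-18 m^3
Step 4: b = 1.8e-5 * 449e-6 * 1.23e-12 / 1.00e-18
b = 9.90e-03 N*s/m


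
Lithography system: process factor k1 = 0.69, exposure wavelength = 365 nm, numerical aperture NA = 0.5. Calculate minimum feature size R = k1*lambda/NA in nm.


Step 1: Identify values: k1 = 0.69, lambda = 365 nm, NA = 0.5
Step 2: R = k1 * lambda / NA
R = 0.69 * 365 / 0.5
R = 503.7 nm


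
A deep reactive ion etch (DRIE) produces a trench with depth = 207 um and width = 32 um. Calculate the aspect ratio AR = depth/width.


Step 1: AR = depth / width
Step 2: AR = 207 / 32
AR = 6.5


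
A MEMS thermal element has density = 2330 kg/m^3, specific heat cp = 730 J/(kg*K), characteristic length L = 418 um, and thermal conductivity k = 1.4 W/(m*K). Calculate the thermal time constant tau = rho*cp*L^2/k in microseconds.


Step 1: Convert L to m: L = 418e-6 m
Step 2: L^2 = (418e-6)^2 = 1.74724e-07 m^2
Step 3: tau = 2330 * 730 * 1.74724e-07 / 1.4 = 2.122771797e-01 s
Step 4: Convert to microseconds (multiply by 1e6).
tau = 212277.18 us


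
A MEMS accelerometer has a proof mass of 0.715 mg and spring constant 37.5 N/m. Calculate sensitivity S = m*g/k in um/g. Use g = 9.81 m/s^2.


Step 1: Convert mass: m = 0.715 mg = 7.15e-07 kg
Step 2: S = m * g / k = 7.15e-07 * 9.81 / 37.5
Step 3: S = 1.87e-07 m/g
Step 4: Convert to um/g: S = 0.187 um/g


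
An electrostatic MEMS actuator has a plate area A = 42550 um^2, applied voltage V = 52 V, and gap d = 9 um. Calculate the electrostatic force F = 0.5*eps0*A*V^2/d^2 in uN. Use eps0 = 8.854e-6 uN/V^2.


Step 1: Identify parameters.
eps0 = 8.854e-6 uN/V^2, A = 42550 um^2, V = 52 V, d = 9 um
Step 2: Compute V^2 = 52^2 = 2704
Step 3: Compute d^2 = 9^2 = 81
Step 4: F = 0.5 * 8.854e-6 * 42550 * 2704 / 81
F = 6.288 uN


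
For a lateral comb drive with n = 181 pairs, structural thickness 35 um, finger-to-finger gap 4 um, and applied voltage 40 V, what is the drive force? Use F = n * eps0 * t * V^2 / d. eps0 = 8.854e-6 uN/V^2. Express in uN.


Step 1: Parameters: n=181, eps0=8.854e-6 uN/V^2, t=35 um, V=40 V, d=4 um
Step 2: V^2 = 1600
Step 3: F = 181 * 8.854e-6 * 35 * 1600 / 4
F = 22.436 uN


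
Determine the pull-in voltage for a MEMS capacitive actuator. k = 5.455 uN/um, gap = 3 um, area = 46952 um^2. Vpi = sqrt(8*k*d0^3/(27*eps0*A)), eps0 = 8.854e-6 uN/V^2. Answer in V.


Step 1: Compute numerator: 8 * k * d0^3 = 8 * 5.455 * 3^3 = 1178.28
Step 2: Compute denominator: 27 * eps0 * A = 27 * 8.854e-6 * 46952 = 11.224251
Step 3: Vpi = sqrt(1178.28 / 11.224251)
Vpi = 10.25 V


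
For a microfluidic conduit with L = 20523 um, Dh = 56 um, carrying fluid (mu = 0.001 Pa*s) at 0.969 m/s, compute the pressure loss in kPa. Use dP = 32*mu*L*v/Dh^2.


Step 1: Convert to SI: L = 20523e-6 m, Dh = 56e-6 m
Step 2: dP = 32 * 0.001 * 20523e-6 * 0.969 / (56e-6)^2
Step 3: dP = 202926.40 Pa
Step 4: Convert to kPa: dP = 202.93 kPa


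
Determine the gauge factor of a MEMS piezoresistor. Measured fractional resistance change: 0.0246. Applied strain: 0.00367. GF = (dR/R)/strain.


Step 1: Identify values.
dR/R = 0.0246, strain = 0.00367
Step 2: GF = (dR/R) / strain = 0.0246 / 0.00367
GF = 6.7


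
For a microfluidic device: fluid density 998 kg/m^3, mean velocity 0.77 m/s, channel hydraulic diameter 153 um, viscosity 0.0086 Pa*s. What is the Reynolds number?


Step 1: Convert Dh to meters: Dh = 153e-6 m
Step 2: Re = rho * v * Dh / mu
Re = 998 * 0.77 * 153e-6 / 0.0086
Re = 13.671


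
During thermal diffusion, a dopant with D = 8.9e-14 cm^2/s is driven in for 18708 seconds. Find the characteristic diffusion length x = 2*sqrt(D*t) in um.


Step 1: Compute D*t = 8.9e-14 * 18708 = 1.665012e-09 cm^2
Step 2: sqrt(D*t) = 4.0805e-05 cm
Step 3: x = 2 * 4.0805e-05 cm = 8.161e-05 cm
Step 4: Convert to um (1 cm = 1e4 um): x = 0.816 um


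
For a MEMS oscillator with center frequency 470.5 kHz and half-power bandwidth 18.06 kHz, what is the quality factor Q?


Step 1: Q = f0 / bandwidth
Step 2: Q = 470.5 / 18.06
Q = 26.1


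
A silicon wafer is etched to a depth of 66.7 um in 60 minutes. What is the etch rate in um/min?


Step 1: Etch rate = depth / time
Step 2: rate = 66.7 / 60
rate = 1.112 um/min


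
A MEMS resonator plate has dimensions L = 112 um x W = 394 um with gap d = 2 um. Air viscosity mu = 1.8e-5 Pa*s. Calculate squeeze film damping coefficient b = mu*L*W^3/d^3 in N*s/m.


Step 1: Convert to SI.
L = 112e-6 m, W = 394e-6 m, d = 2e-6 m
Step 2: W^3 = (394e-6)^3 = 6.12e-11 m^3
Step 3: d^3 = (2e-6)^3 = 8.00e-18 m^3
Step 4: b = 1.8e-5 * 112e-6 * 6.12e-11 / 8.00e-18
b = 1.54e-02 N*s/m


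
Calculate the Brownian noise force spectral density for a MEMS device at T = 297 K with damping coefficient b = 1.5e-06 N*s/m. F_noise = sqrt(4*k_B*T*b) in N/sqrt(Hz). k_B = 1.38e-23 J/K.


Step 1: Compute 4 * k_B * T * b
= 4 * 1.38e-23 * 297 * 1.5e-06
= 2.4592e-26 N^2/Hz
Step 2: F_noise = sqrt(2.4592e-26)
F_noise = 1.57e-13 N/sqrt(Hz)


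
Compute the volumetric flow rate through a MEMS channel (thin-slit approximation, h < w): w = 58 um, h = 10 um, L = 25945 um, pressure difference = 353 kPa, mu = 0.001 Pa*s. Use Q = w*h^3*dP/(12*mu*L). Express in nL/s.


Step 1: Convert all dimensions to SI (meters).
w = 58e-6 m, h = 10e-6 m, L = 25945e-6 m, dP = 353e3 Pa
Step 2: Q = w * h^3 * dP / (12 * mu * L)
Q = 58e-6 * (10e-6)^3 * 353e3 / (12 * 0.001 * 25945e-6) = 6.57609e-11 m^3/s
Step 3: Convert Q from m^3/s to nL/s (1 m^3 = 1e12 nL, so multiply by 1e12).
Q = 65.761 nL/s


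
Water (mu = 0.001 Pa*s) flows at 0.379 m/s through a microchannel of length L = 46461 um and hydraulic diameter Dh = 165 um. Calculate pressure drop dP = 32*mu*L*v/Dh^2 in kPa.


Step 1: Convert to SI: L = 46461e-6 m, Dh = 165e-6 m
Step 2: dP = 32 * 0.001 * 46461e-6 * 0.379 / (165e-6)^2
Step 3: dP = 20697.12 Pa
Step 4: Convert to kPa: dP = 20.7 kPa


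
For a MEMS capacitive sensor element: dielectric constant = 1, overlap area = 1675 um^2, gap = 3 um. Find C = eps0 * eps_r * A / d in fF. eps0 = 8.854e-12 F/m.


Step 1: Convert area to m^2: A = 1675e-12 m^2
Step 2: Convert gap to m: d = 3e-6 m
Step 3: C = eps0 * eps_r * A / d
C = 8.854e-12 * 1 * 1675e-12 / 3e-6
Step 4: Convert to fF (multiply by 1e15).
C = 4.94 fF


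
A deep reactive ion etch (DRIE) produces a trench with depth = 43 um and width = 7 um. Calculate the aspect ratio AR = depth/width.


Step 1: AR = depth / width
Step 2: AR = 43 / 7
AR = 6.1


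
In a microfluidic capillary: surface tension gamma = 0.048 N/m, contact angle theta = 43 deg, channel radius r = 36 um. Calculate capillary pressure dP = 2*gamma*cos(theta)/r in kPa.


Step 1: cos(43 deg) = 0.7314
Step 2: Convert r to m: r = 36e-6 m
Step 3: dP = 2 * 0.048 * 0.7314 / 36e-6 = 1950.4 Pa
Step 4: Convert Pa to kPa (divide by 1000).
dP = 1.95 kPa


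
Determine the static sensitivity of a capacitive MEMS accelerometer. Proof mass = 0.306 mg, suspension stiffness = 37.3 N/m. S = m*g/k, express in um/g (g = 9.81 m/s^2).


Step 1: Convert mass: m = 0.306 mg = 3.06e-07 kg
Step 2: S = m * g / k = 3.06e-07 * 9.81 / 37.3
Step 3: S = 8.05e-08 m/g
Step 4: Convert to um/g: S = 0.08 um/g


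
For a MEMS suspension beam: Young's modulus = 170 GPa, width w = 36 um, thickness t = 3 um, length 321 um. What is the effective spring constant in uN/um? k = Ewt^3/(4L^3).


Step 1: Convert E to consistent units (1 GPa = 1000 uN/um^2).
E = 170 GPa = 170000 uN/um^2
Step 2: Compute t^3 = 3^3 = 27
Step 3: Compute L^3 = 321^3 = 33076161
Step 4: k = 170000 * 36 * 27 / (4 * 33076161)
k = 1.2489 uN/um


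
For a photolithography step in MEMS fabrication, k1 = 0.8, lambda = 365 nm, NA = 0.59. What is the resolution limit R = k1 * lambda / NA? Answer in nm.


Step 1: Identify values: k1 = 0.8, lambda = 365 nm, NA = 0.59
Step 2: R = k1 * lambda / NA
R = 0.8 * 365 / 0.59
R = 494.9 nm


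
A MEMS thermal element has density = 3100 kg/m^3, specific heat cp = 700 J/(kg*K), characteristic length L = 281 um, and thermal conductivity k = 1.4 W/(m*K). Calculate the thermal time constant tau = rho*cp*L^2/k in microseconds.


Step 1: Convert L to m: L = 281e-6 m
Step 2: L^2 = (281e-6)^2 = 7.8961e-08 m^2
Step 3: tau = 3100 * 700 * 7.8961e-08 / 1.4 = 1.2238955e-01 s
Step 4: Convert to microseconds (multiply by 1e6).
tau = 122389.55 us


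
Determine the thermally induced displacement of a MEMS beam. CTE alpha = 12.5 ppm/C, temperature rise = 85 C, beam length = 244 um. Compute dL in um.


Step 1: Convert CTE: alpha = 12.5 ppm/C = 12.5e-6 /C
Step 2: dL = 12.5e-6 * 85 * 244
dL = 0.2593 um


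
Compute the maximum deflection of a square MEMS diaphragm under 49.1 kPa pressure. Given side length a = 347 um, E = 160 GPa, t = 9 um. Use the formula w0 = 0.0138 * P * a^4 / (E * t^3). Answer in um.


Step 1: Convert pressure to compatible units (E is in GPa, so P in GPa).
P = 49.1 kPa = 49.1e-6 GPa
Step 2: Compute numerator: 0.0138 * P * a^4.
a^4 = 347^4 = 14498327281
numerator = 0.0138 * 49.1e-6 * 14498327281 = 9.8238e+03
Step 3: Compute denominator: E * t^3 = 160 * 9^3 = 116640
Step 4: w0 = numerator / denominator = 9.8238e+03 / 116640 = 0.0842 um


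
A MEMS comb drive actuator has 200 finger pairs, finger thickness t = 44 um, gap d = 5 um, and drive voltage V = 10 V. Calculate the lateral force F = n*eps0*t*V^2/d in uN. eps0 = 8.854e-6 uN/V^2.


Step 1: Parameters: n=200, eps0=8.854e-6 uN/V^2, t=44 um, V=10 V, d=5 um
Step 2: V^2 = 100
Step 3: F = 200 * 8.854e-6 * 44 * 100 / 5
F = 1.558 uN


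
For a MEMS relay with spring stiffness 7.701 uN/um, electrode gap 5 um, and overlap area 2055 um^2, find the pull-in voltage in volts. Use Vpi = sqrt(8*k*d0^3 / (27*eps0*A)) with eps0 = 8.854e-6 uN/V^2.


Step 1: Compute numerator: 8 * k * d0^3 = 8 * 7.701 * 5^3 = 7701.0
Step 2: Compute denominator: 27 * eps0 * A = 27 * 8.854e-6 * 2055 = 0.491264
Step 3: Vpi = sqrt(7701.0 / 0.491264)
Vpi = 125.2 V


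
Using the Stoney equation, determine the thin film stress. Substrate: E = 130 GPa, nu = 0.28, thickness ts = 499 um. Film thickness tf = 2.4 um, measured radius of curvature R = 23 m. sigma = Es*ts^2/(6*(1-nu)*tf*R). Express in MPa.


Step 1: Compute numerator: Es * ts^2 = 130 * 499^2 = 32370130 (GPa*um^2)
Step 2: Compute denominator (R in um): 6*(1-nu)*tf*R = 6*0.72*2.4*23e6 = 238464000.0 (um^2)
Step 3: sigma (GPa) = 32370130 / 238464000.0 = 1.35744e-01 GPa
Step 4: Convert to MPa (x1000): sigma = 135.7 MPa


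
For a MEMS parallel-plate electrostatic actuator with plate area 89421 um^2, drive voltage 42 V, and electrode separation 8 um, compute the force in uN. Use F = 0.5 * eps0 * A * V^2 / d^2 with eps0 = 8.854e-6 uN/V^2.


Step 1: Identify parameters.
eps0 = 8.854e-6 uN/V^2, A = 89421 um^2, V = 42 V, d = 8 um
Step 2: Compute V^2 = 42^2 = 1764
Step 3: Compute d^2 = 8^2 = 64
Step 4: F = 0.5 * 8.854e-6 * 89421 * 1764 / 64
F = 10.911 uN


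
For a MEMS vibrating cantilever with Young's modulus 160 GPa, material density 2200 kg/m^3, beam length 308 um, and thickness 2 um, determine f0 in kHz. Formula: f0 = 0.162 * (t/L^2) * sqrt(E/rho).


Step 1: Convert units to SI.
t_SI = 2e-6 m, L_SI = 308e-6 m
Step 2: Calculate sqrt(E/rho).
sqrt(160e9 / 2200) = 8528.03 m/s
Step 3: Compute f0.
f0 = 0.162 * 2e-6 / (308e-6)^2 * 8528.03 = 29126.8 Hz = 29.13 kHz


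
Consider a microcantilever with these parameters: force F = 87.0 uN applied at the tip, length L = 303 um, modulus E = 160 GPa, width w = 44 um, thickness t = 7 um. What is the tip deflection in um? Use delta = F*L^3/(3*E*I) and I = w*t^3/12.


Step 1: Calculate the second moment of area.
I = w * t^3 / 12 = 44 * 7^3 / 12 = 1257.6667 um^4
Step 2: Convert E to consistent units (1 GPa = 1000 uN/um^2).
E = 160 GPa = 160000 uN/um^2
Step 3: Calculate tip deflection.
delta = F * L^3 / (3 * E * I)
delta = 87.0 * 303^3 / (3 * 160000 * 1257.6667)
delta = 4.009 um


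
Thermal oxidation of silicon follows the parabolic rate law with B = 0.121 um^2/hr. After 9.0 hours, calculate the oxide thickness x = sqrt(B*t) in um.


Step 1: Compute B*t = 0.121 * 9.0 = 1.089
Step 2: x = sqrt(1.089)
x = 1.044 um


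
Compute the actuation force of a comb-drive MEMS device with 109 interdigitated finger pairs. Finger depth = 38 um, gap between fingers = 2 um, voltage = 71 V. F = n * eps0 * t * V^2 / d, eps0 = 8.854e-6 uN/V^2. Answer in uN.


Step 1: Parameters: n=109, eps0=8.854e-6 uN/V^2, t=38 um, V=71 V, d=2 um
Step 2: V^2 = 5041
Step 3: F = 109 * 8.854e-6 * 38 * 5041 / 2
F = 92.435 uN


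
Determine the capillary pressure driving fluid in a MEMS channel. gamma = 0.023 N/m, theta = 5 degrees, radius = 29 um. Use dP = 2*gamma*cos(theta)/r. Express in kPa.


Step 1: cos(5 deg) = 0.9962
Step 2: Convert r to m: r = 29e-6 m
Step 3: dP = 2 * 0.023 * 0.9962 / 29e-6 = 1580.2 Pa
Step 4: Convert Pa to kPa (divide by 1000).
dP = 1.58 kPa


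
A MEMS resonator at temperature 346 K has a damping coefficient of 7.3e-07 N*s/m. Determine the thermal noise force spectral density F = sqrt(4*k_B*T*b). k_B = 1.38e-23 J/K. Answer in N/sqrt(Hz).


Step 1: Compute 4 * k_B * T * b
= 4 * 1.38e-23 * 346 * 7.3e-07
= 1.3942e-26 N^2/Hz
Step 2: F_noise = sqrt(1.3942e-26)
F_noise = 1.18e-13 N/sqrt(Hz)


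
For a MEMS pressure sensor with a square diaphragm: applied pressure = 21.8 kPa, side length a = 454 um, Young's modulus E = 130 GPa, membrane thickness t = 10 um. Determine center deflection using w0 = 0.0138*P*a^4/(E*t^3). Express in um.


Step 1: Convert pressure to compatible units (E is in GPa, so P in GPa).
P = 21.8 kPa = 21.8e-6 GPa
Step 2: Compute numerator: 0.0138 * P * a^4.
a^4 = 454^4 = 42483805456
numerator = 0.0138 * 21.8e-6 * 42483805456 = 1.2781e+04
Step 3: Compute denominator: E * t^3 = 130 * 10^3 = 130000
Step 4: w0 = numerator / denominator = 1.2781e+04 / 130000 = 0.0983 um


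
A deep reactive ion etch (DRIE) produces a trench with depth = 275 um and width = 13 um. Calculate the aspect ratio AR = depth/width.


Step 1: AR = depth / width
Step 2: AR = 275 / 13
AR = 21.2


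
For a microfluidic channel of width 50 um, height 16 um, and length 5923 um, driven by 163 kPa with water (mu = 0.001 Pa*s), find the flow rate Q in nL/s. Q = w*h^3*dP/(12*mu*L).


Step 1: Convert all dimensions to SI (meters).
w = 50e-6 m, h = 16e-6 m, L = 5923e-6 m, dP = 163e3 Pa
Step 2: Q = w * h^3 * dP / (12 * mu * L)
Q = 50e-6 * (16e-6)^3 * 163e3 / (12 * 0.001 * 5923e-6) = 4.696719e-10 m^3/s
Step 3: Convert Q from m^3/s to nL/s (1 m^3 = 1e12 nL, so multiply by 1e12).
Q = 469.672 nL/s


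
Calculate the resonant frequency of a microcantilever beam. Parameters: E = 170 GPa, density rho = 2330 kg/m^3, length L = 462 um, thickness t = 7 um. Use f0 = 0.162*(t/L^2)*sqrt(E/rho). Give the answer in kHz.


Step 1: Convert units to SI.
t_SI = 7e-6 m, L_SI = 462e-6 m
Step 2: Calculate sqrt(E/rho).
sqrt(170e9 / 2330) = 8541.74 m/s
Step 3: Compute f0.
f0 = 0.162 * 7e-6 / (462e-6)^2 * 8541.74 = 45381.1 Hz = 45.38 kHz
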